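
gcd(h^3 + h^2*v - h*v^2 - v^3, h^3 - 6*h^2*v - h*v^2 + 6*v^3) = -h^2 + v^2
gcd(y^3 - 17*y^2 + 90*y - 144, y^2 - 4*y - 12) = y - 6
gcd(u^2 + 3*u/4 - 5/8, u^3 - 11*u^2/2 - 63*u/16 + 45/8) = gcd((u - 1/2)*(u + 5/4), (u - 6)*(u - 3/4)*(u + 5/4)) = u + 5/4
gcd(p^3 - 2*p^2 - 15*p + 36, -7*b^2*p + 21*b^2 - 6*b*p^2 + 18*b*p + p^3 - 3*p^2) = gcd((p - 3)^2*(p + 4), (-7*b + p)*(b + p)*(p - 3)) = p - 3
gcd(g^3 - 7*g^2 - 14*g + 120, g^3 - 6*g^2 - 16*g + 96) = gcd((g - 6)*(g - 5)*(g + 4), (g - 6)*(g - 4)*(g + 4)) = g^2 - 2*g - 24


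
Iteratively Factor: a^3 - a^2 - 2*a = (a + 1)*(a^2 - 2*a) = a*(a + 1)*(a - 2)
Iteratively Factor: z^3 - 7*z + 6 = (z - 2)*(z^2 + 2*z - 3) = (z - 2)*(z + 3)*(z - 1)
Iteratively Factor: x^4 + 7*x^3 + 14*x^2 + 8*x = (x + 2)*(x^3 + 5*x^2 + 4*x) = x*(x + 2)*(x^2 + 5*x + 4) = x*(x + 1)*(x + 2)*(x + 4)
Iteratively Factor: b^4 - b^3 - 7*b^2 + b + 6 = (b + 1)*(b^3 - 2*b^2 - 5*b + 6) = (b - 1)*(b + 1)*(b^2 - b - 6) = (b - 3)*(b - 1)*(b + 1)*(b + 2)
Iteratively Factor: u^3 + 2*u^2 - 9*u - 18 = (u + 3)*(u^2 - u - 6) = (u + 2)*(u + 3)*(u - 3)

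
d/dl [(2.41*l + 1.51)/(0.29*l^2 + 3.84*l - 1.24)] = (0.6989*l^2 + 9.2544*l - (0.58*l + 3.84)*(2.41*l + 1.51) - 2.9884)/(0.29*l^2 + 3.84*l - 1.24)^2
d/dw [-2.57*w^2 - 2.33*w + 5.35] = -5.14*w - 2.33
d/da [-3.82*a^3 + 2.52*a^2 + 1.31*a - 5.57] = -11.46*a^2 + 5.04*a + 1.31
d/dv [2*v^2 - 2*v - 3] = 4*v - 2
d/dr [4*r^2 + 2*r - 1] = 8*r + 2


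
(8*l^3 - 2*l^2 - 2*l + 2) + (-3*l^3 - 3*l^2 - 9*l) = 5*l^3 - 5*l^2 - 11*l + 2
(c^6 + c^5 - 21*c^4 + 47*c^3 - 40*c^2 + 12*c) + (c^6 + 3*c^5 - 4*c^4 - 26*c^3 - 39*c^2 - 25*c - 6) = 2*c^6 + 4*c^5 - 25*c^4 + 21*c^3 - 79*c^2 - 13*c - 6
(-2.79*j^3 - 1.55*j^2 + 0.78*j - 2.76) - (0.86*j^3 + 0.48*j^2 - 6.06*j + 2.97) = -3.65*j^3 - 2.03*j^2 + 6.84*j - 5.73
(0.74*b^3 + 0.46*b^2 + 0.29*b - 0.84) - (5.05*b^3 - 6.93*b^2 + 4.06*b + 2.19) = -4.31*b^3 + 7.39*b^2 - 3.77*b - 3.03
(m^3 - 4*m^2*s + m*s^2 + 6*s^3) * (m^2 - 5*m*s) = m^5 - 9*m^4*s + 21*m^3*s^2 + m^2*s^3 - 30*m*s^4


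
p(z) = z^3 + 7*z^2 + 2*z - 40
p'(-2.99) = -13.04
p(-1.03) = -35.73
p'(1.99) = 41.74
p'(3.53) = 88.80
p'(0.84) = 15.88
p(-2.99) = -10.13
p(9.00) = 1274.00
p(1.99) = -0.42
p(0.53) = -36.82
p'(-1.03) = -9.24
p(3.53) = 98.27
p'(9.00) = 371.00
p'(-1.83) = -13.57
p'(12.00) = 602.00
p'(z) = 3*z^2 + 14*z + 2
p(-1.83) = -26.35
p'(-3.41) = -10.86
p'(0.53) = 10.26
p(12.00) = 2720.00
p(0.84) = -32.79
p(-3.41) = -5.08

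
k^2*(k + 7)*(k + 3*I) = k^4 + 7*k^3 + 3*I*k^3 + 21*I*k^2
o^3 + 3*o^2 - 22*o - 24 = (o - 4)*(o + 1)*(o + 6)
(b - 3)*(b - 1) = b^2 - 4*b + 3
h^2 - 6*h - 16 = (h - 8)*(h + 2)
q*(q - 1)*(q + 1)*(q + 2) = q^4 + 2*q^3 - q^2 - 2*q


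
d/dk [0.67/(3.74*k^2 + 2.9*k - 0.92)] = (-5.0116*k - 1.943)/(3.74*k^2 + 2.9*k - 0.92)^2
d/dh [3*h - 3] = 3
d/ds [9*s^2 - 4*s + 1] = 18*s - 4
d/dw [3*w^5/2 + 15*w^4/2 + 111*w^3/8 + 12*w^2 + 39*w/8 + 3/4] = 15*w^4/2 + 30*w^3 + 333*w^2/8 + 24*w + 39/8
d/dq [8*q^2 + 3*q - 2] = 16*q + 3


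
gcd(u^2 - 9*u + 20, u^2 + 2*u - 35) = u - 5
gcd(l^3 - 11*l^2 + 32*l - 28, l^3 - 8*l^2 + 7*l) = l - 7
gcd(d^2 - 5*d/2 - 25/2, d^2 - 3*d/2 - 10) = d + 5/2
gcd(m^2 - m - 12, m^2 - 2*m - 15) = m + 3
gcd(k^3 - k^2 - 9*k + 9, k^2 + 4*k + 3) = k + 3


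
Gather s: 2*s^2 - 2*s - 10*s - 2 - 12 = 2*s^2 - 12*s - 14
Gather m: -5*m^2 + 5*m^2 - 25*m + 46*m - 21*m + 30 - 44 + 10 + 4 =0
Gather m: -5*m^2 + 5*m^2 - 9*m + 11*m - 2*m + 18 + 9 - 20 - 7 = 0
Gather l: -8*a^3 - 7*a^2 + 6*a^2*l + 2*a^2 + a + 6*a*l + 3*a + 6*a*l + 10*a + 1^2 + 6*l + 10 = -8*a^3 - 5*a^2 + 14*a + l*(6*a^2 + 12*a + 6) + 11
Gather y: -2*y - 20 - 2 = -2*y - 22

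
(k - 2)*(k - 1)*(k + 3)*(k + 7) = k^4 + 7*k^3 - 7*k^2 - 43*k + 42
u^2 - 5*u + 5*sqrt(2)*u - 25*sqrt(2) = (u - 5)*(u + 5*sqrt(2))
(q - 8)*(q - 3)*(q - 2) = q^3 - 13*q^2 + 46*q - 48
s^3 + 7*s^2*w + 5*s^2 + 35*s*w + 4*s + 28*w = (s + 1)*(s + 4)*(s + 7*w)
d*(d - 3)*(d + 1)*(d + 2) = d^4 - 7*d^2 - 6*d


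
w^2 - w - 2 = (w - 2)*(w + 1)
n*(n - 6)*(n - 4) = n^3 - 10*n^2 + 24*n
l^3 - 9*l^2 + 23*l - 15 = (l - 5)*(l - 3)*(l - 1)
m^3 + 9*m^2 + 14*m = m*(m + 2)*(m + 7)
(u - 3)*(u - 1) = u^2 - 4*u + 3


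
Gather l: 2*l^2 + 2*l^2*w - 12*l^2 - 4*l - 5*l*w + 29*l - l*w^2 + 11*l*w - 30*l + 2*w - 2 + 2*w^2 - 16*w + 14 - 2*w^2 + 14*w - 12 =l^2*(2*w - 10) + l*(-w^2 + 6*w - 5)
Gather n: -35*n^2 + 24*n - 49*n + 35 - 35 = -35*n^2 - 25*n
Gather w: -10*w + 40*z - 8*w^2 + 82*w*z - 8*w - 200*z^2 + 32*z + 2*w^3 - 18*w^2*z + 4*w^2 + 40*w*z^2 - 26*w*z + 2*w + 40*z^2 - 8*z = 2*w^3 + w^2*(-18*z - 4) + w*(40*z^2 + 56*z - 16) - 160*z^2 + 64*z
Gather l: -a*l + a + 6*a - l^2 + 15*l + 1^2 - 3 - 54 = 7*a - l^2 + l*(15 - a) - 56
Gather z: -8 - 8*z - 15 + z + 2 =-7*z - 21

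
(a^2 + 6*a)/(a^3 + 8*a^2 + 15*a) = (a + 6)/(a^2 + 8*a + 15)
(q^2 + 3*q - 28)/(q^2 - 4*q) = (q + 7)/q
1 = 1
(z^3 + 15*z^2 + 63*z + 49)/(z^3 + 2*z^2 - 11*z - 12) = (z^2 + 14*z + 49)/(z^2 + z - 12)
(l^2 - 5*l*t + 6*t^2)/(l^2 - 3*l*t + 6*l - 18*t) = (l - 2*t)/(l + 6)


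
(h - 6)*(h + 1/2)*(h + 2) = h^3 - 7*h^2/2 - 14*h - 6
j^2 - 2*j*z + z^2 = (-j + z)^2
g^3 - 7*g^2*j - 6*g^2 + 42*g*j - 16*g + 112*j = (g - 8)*(g + 2)*(g - 7*j)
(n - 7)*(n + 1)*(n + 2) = n^3 - 4*n^2 - 19*n - 14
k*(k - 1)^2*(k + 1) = k^4 - k^3 - k^2 + k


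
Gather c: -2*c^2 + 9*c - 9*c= -2*c^2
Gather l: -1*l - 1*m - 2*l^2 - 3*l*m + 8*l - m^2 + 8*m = -2*l^2 + l*(7 - 3*m) - m^2 + 7*m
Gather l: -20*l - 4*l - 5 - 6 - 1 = -24*l - 12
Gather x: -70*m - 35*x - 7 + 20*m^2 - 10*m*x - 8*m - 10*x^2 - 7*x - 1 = 20*m^2 - 78*m - 10*x^2 + x*(-10*m - 42) - 8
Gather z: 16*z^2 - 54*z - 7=16*z^2 - 54*z - 7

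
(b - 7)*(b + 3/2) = b^2 - 11*b/2 - 21/2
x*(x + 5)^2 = x^3 + 10*x^2 + 25*x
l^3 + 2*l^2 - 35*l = l*(l - 5)*(l + 7)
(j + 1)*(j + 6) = j^2 + 7*j + 6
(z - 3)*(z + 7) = z^2 + 4*z - 21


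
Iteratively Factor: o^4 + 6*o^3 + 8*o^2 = (o)*(o^3 + 6*o^2 + 8*o) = o^2*(o^2 + 6*o + 8) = o^2*(o + 4)*(o + 2)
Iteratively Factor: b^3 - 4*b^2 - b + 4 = (b - 1)*(b^2 - 3*b - 4) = (b - 1)*(b + 1)*(b - 4)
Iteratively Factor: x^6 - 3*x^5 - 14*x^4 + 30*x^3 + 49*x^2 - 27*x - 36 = (x - 1)*(x^5 - 2*x^4 - 16*x^3 + 14*x^2 + 63*x + 36) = (x - 1)*(x + 3)*(x^4 - 5*x^3 - x^2 + 17*x + 12) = (x - 3)*(x - 1)*(x + 3)*(x^3 - 2*x^2 - 7*x - 4) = (x - 3)*(x - 1)*(x + 1)*(x + 3)*(x^2 - 3*x - 4) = (x - 4)*(x - 3)*(x - 1)*(x + 1)*(x + 3)*(x + 1)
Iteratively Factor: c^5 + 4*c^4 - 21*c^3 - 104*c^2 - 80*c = (c + 4)*(c^4 - 21*c^2 - 20*c) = (c + 4)^2*(c^3 - 4*c^2 - 5*c) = c*(c + 4)^2*(c^2 - 4*c - 5) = c*(c + 1)*(c + 4)^2*(c - 5)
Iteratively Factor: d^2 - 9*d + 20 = (d - 5)*(d - 4)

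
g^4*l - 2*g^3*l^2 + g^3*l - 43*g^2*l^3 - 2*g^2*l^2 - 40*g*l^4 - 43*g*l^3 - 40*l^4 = (g - 8*l)*(g + l)*(g + 5*l)*(g*l + l)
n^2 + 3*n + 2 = (n + 1)*(n + 2)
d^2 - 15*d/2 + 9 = (d - 6)*(d - 3/2)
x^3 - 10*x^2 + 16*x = x*(x - 8)*(x - 2)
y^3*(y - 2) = y^4 - 2*y^3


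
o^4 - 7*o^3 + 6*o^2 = o^2*(o - 6)*(o - 1)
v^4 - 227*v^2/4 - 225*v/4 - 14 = (v - 8)*(v + 1/2)^2*(v + 7)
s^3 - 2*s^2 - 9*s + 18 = (s - 3)*(s - 2)*(s + 3)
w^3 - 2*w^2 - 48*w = w*(w - 8)*(w + 6)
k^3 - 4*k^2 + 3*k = k*(k - 3)*(k - 1)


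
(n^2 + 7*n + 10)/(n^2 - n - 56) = (n^2 + 7*n + 10)/(n^2 - n - 56)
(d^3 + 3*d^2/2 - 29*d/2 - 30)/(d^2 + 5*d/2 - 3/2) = (2*d^2 - 3*d - 20)/(2*d - 1)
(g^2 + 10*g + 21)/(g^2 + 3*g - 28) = (g + 3)/(g - 4)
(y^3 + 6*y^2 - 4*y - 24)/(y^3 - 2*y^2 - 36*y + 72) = (y + 2)/(y - 6)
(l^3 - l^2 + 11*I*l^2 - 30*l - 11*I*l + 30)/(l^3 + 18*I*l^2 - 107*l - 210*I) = (l - 1)/(l + 7*I)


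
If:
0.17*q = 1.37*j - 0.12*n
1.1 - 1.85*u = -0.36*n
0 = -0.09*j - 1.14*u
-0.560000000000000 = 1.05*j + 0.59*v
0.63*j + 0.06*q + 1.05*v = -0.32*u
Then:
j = -1.14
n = -2.59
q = -7.33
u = 0.09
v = 1.07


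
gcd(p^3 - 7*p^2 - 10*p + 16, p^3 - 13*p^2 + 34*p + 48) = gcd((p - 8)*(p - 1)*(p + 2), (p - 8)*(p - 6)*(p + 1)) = p - 8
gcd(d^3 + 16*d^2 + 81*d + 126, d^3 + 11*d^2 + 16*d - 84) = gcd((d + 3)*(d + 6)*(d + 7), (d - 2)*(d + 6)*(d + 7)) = d^2 + 13*d + 42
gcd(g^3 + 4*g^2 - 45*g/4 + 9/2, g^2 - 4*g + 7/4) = g - 1/2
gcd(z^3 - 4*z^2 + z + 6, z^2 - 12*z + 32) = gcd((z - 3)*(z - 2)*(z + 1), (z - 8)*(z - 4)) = 1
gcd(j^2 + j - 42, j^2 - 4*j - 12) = j - 6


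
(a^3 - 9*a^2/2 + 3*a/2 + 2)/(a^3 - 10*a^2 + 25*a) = (2*a^3 - 9*a^2 + 3*a + 4)/(2*a*(a^2 - 10*a + 25))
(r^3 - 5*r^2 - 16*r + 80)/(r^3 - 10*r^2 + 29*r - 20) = (r + 4)/(r - 1)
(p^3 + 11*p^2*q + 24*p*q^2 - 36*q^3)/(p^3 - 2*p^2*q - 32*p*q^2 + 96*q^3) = (p^2 + 5*p*q - 6*q^2)/(p^2 - 8*p*q + 16*q^2)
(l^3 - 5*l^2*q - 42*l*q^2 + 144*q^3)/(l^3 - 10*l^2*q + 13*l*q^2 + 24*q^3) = (l + 6*q)/(l + q)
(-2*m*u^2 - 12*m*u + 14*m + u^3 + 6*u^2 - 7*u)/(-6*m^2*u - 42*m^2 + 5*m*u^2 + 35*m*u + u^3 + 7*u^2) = (-2*m*u + 2*m + u^2 - u)/(-6*m^2 + 5*m*u + u^2)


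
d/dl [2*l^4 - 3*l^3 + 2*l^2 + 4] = l*(8*l^2 - 9*l + 4)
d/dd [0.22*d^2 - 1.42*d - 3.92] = 0.44*d - 1.42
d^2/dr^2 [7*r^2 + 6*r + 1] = 14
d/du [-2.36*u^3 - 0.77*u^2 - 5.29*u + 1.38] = -7.08*u^2 - 1.54*u - 5.29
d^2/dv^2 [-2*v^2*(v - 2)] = 8 - 12*v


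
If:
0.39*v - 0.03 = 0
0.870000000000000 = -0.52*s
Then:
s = -1.67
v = 0.08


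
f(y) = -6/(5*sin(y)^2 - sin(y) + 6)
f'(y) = -6*(-10*sin(y)*cos(y) + cos(y))/(5*sin(y)^2 - sin(y) + 6)^2 = 6*(10*sin(y) - 1)*cos(y)/(5*sin(y)^2 - sin(y) + 6)^2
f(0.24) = -0.99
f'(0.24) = 0.22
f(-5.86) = -0.93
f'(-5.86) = 0.41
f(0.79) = -0.77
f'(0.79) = 0.42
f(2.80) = -0.96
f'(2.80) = -0.34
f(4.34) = -0.53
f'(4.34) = 0.18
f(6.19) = -0.98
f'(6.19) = -0.31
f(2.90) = -0.99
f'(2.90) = -0.22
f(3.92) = -0.65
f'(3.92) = 0.41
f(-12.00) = -0.87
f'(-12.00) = 0.46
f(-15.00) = -0.68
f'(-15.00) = 0.45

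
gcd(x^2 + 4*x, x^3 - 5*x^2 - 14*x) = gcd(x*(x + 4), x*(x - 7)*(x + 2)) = x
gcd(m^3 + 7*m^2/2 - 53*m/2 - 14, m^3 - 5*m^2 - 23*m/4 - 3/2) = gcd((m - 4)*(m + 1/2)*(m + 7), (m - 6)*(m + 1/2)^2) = m + 1/2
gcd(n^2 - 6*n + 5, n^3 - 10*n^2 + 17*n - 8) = n - 1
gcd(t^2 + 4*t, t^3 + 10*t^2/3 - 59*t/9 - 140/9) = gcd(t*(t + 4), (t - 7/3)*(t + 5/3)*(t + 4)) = t + 4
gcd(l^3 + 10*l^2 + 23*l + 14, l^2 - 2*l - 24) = 1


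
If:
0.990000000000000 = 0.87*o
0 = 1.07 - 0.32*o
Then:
No Solution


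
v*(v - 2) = v^2 - 2*v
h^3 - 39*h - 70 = (h - 7)*(h + 2)*(h + 5)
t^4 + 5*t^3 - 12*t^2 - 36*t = t*(t - 3)*(t + 2)*(t + 6)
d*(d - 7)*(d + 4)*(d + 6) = d^4 + 3*d^3 - 46*d^2 - 168*d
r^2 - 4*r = r*(r - 4)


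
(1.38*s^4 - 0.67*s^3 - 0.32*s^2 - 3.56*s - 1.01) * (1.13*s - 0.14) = 1.5594*s^5 - 0.9503*s^4 - 0.2678*s^3 - 3.978*s^2 - 0.6429*s + 0.1414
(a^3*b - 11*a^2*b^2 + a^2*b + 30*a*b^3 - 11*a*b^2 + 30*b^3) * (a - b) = a^4*b - 12*a^3*b^2 + a^3*b + 41*a^2*b^3 - 12*a^2*b^2 - 30*a*b^4 + 41*a*b^3 - 30*b^4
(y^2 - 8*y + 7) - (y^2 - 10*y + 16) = 2*y - 9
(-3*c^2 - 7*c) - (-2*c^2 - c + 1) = -c^2 - 6*c - 1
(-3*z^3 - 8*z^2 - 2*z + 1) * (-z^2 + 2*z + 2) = 3*z^5 + 2*z^4 - 20*z^3 - 21*z^2 - 2*z + 2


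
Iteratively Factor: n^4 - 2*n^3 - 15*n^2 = (n - 5)*(n^3 + 3*n^2) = (n - 5)*(n + 3)*(n^2) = n*(n - 5)*(n + 3)*(n)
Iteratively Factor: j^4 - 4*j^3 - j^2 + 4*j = (j - 1)*(j^3 - 3*j^2 - 4*j) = (j - 4)*(j - 1)*(j^2 + j) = (j - 4)*(j - 1)*(j + 1)*(j)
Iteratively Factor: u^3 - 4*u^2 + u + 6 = (u - 2)*(u^2 - 2*u - 3) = (u - 2)*(u + 1)*(u - 3)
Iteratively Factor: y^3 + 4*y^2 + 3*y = (y + 1)*(y^2 + 3*y) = y*(y + 1)*(y + 3)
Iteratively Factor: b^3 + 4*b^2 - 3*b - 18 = (b + 3)*(b^2 + b - 6) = (b - 2)*(b + 3)*(b + 3)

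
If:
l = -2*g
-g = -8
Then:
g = 8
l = -16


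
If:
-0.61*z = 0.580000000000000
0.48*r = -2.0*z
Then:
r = 3.96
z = -0.95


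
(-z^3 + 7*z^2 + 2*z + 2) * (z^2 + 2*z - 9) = -z^5 + 5*z^4 + 25*z^3 - 57*z^2 - 14*z - 18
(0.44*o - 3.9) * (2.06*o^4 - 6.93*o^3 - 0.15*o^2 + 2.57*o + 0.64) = 0.9064*o^5 - 11.0832*o^4 + 26.961*o^3 + 1.7158*o^2 - 9.7414*o - 2.496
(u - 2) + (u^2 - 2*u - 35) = u^2 - u - 37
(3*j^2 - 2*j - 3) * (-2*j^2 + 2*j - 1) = -6*j^4 + 10*j^3 - j^2 - 4*j + 3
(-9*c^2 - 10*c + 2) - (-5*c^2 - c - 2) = -4*c^2 - 9*c + 4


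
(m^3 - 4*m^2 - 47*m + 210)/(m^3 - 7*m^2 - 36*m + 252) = (m^2 + 2*m - 35)/(m^2 - m - 42)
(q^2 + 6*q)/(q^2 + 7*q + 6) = q/(q + 1)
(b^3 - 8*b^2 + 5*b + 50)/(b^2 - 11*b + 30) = (b^2 - 3*b - 10)/(b - 6)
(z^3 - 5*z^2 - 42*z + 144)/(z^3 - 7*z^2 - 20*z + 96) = (z + 6)/(z + 4)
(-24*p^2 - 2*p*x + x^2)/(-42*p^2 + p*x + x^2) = (4*p + x)/(7*p + x)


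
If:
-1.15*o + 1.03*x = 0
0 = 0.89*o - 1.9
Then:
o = 2.13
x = 2.38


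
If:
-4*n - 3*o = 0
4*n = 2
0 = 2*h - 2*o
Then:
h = -2/3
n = 1/2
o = -2/3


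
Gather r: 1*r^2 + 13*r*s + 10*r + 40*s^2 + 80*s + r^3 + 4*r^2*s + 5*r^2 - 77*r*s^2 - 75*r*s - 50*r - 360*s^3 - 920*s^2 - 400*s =r^3 + r^2*(4*s + 6) + r*(-77*s^2 - 62*s - 40) - 360*s^3 - 880*s^2 - 320*s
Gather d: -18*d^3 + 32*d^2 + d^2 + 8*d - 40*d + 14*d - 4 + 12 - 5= -18*d^3 + 33*d^2 - 18*d + 3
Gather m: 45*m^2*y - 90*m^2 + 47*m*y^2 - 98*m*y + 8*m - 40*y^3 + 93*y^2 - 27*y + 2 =m^2*(45*y - 90) + m*(47*y^2 - 98*y + 8) - 40*y^3 + 93*y^2 - 27*y + 2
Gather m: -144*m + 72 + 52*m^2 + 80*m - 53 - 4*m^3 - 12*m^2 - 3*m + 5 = -4*m^3 + 40*m^2 - 67*m + 24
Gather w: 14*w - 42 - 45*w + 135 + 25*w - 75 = 18 - 6*w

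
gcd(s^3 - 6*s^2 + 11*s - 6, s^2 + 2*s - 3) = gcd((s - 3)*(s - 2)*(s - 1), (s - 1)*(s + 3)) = s - 1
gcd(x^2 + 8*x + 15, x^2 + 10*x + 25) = x + 5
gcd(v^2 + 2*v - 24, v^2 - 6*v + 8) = v - 4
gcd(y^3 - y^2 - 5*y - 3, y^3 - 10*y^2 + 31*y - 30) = y - 3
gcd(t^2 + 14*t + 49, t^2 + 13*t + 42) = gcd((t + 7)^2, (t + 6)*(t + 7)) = t + 7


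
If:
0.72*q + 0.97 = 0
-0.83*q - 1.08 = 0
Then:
No Solution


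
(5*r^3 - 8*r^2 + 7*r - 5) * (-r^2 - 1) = -5*r^5 + 8*r^4 - 12*r^3 + 13*r^2 - 7*r + 5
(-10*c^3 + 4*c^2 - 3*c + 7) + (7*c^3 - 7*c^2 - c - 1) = -3*c^3 - 3*c^2 - 4*c + 6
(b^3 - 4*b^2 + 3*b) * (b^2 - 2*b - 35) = b^5 - 6*b^4 - 24*b^3 + 134*b^2 - 105*b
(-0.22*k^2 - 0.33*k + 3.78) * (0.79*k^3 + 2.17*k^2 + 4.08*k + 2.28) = -0.1738*k^5 - 0.7381*k^4 + 1.3725*k^3 + 6.3546*k^2 + 14.67*k + 8.6184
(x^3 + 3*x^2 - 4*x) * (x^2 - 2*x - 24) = x^5 + x^4 - 34*x^3 - 64*x^2 + 96*x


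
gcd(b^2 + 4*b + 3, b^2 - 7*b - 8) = b + 1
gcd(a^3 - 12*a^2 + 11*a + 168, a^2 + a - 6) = a + 3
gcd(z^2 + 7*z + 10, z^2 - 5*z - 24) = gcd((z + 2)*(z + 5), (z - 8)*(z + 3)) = 1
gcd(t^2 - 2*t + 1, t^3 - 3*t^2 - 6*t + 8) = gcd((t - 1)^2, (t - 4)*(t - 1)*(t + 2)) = t - 1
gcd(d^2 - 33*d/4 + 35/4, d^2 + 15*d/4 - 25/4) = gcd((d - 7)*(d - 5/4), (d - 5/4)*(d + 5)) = d - 5/4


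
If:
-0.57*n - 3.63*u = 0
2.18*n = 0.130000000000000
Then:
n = 0.06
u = -0.01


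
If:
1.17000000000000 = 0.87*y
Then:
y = 1.34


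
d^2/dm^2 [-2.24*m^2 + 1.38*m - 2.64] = -4.48000000000000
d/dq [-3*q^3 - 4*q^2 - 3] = q*(-9*q - 8)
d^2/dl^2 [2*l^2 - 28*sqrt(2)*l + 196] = 4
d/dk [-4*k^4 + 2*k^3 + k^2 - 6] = 2*k*(-8*k^2 + 3*k + 1)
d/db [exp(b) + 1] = exp(b)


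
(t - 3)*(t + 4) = t^2 + t - 12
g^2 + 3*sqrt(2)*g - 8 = (g - sqrt(2))*(g + 4*sqrt(2))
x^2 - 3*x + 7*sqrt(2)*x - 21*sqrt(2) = (x - 3)*(x + 7*sqrt(2))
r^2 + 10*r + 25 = (r + 5)^2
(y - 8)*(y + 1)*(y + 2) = y^3 - 5*y^2 - 22*y - 16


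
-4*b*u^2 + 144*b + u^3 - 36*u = (-4*b + u)*(u - 6)*(u + 6)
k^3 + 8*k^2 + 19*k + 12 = (k + 1)*(k + 3)*(k + 4)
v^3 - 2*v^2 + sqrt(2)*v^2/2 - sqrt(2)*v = v*(v - 2)*(v + sqrt(2)/2)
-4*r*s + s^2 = s*(-4*r + s)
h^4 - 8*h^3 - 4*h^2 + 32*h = h*(h - 8)*(h - 2)*(h + 2)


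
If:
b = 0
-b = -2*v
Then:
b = 0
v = 0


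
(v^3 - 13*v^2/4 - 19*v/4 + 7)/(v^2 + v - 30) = (v^3 - 13*v^2/4 - 19*v/4 + 7)/(v^2 + v - 30)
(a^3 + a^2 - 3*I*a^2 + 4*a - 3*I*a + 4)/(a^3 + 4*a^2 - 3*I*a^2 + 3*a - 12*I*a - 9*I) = (a^2 - 3*I*a + 4)/(a^2 + 3*a*(1 - I) - 9*I)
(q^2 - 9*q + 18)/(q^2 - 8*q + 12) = (q - 3)/(q - 2)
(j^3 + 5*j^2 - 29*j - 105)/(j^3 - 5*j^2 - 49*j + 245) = (j + 3)/(j - 7)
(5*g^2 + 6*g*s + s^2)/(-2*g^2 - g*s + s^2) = (5*g + s)/(-2*g + s)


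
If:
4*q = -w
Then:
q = -w/4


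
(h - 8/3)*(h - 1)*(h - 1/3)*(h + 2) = h^4 - 2*h^3 - 37*h^2/9 + 62*h/9 - 16/9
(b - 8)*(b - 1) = b^2 - 9*b + 8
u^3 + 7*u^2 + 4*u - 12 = (u - 1)*(u + 2)*(u + 6)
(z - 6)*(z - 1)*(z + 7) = z^3 - 43*z + 42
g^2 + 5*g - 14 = (g - 2)*(g + 7)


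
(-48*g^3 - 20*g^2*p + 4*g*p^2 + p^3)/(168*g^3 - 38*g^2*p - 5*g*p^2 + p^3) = (2*g + p)/(-7*g + p)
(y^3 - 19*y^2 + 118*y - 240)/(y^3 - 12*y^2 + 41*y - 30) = (y - 8)/(y - 1)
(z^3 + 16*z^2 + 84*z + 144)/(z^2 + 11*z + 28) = (z^2 + 12*z + 36)/(z + 7)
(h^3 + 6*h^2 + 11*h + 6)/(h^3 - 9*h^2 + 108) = (h^2 + 3*h + 2)/(h^2 - 12*h + 36)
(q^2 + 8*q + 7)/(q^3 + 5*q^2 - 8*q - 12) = (q + 7)/(q^2 + 4*q - 12)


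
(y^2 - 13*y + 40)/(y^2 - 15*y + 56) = (y - 5)/(y - 7)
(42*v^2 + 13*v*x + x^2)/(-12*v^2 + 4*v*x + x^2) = (7*v + x)/(-2*v + x)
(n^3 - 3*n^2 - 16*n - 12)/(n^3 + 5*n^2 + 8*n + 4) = (n - 6)/(n + 2)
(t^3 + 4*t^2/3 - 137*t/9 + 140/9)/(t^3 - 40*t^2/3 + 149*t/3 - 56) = (3*t^2 + 11*t - 20)/(3*(t^2 - 11*t + 24))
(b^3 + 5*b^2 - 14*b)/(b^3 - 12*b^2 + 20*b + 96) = b*(b^2 + 5*b - 14)/(b^3 - 12*b^2 + 20*b + 96)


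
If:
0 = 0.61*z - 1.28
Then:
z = 2.10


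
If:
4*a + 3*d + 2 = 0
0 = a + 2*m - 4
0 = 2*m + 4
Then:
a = 8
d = -34/3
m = -2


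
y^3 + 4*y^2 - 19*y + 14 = (y - 2)*(y - 1)*(y + 7)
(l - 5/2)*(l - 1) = l^2 - 7*l/2 + 5/2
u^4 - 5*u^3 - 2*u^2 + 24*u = u*(u - 4)*(u - 3)*(u + 2)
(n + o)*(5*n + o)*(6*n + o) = 30*n^3 + 41*n^2*o + 12*n*o^2 + o^3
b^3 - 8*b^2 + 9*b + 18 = (b - 6)*(b - 3)*(b + 1)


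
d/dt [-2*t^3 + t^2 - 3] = 2*t*(1 - 3*t)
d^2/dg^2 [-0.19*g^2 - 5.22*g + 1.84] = -0.380000000000000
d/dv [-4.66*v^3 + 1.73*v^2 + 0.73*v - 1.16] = -13.98*v^2 + 3.46*v + 0.73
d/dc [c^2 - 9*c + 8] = 2*c - 9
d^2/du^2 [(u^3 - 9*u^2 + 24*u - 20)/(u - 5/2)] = 4*(4*u^3 - 30*u^2 + 75*u - 65)/(8*u^3 - 60*u^2 + 150*u - 125)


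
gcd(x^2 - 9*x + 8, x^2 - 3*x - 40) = x - 8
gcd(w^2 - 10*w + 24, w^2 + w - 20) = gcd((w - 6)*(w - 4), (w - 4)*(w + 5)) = w - 4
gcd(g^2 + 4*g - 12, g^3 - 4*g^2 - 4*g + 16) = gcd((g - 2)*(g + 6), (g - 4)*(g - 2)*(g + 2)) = g - 2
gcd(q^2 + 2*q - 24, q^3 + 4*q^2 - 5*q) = 1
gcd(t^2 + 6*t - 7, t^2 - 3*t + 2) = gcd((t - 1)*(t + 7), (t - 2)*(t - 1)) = t - 1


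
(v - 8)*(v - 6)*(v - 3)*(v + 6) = v^4 - 11*v^3 - 12*v^2 + 396*v - 864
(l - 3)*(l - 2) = l^2 - 5*l + 6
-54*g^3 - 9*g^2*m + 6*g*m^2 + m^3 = (-3*g + m)*(3*g + m)*(6*g + m)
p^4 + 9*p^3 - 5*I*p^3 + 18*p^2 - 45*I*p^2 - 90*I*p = p*(p + 3)*(p + 6)*(p - 5*I)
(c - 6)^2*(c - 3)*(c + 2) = c^4 - 13*c^3 + 42*c^2 + 36*c - 216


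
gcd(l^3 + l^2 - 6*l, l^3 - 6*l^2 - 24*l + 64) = l - 2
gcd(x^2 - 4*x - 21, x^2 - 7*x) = x - 7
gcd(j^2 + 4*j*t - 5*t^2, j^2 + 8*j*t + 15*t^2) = j + 5*t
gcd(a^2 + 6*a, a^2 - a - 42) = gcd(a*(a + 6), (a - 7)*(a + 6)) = a + 6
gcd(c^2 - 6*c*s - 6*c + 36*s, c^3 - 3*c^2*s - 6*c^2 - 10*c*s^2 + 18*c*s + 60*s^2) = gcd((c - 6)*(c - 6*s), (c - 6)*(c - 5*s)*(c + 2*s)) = c - 6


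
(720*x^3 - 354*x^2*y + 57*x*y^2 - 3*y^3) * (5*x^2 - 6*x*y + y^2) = 3600*x^5 - 6090*x^4*y + 3129*x^3*y^2 - 711*x^2*y^3 + 75*x*y^4 - 3*y^5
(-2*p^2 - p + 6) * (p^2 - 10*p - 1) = -2*p^4 + 19*p^3 + 18*p^2 - 59*p - 6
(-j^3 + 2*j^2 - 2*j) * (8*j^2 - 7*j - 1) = -8*j^5 + 23*j^4 - 29*j^3 + 12*j^2 + 2*j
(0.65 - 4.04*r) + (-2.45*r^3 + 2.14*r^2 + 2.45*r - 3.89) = -2.45*r^3 + 2.14*r^2 - 1.59*r - 3.24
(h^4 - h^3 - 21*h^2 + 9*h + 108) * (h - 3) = h^5 - 4*h^4 - 18*h^3 + 72*h^2 + 81*h - 324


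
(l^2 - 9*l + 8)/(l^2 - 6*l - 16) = (l - 1)/(l + 2)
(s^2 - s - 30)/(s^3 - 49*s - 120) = (s - 6)/(s^2 - 5*s - 24)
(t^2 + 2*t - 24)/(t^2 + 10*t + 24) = (t - 4)/(t + 4)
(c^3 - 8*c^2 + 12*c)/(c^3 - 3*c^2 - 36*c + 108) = c*(c - 2)/(c^2 + 3*c - 18)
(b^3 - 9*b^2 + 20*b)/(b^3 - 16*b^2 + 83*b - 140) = b/(b - 7)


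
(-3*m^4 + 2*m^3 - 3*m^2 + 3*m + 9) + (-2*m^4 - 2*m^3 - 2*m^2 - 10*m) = -5*m^4 - 5*m^2 - 7*m + 9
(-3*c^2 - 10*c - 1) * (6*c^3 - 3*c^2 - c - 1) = -18*c^5 - 51*c^4 + 27*c^3 + 16*c^2 + 11*c + 1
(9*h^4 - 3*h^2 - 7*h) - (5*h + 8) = 9*h^4 - 3*h^2 - 12*h - 8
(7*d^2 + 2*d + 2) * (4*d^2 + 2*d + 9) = 28*d^4 + 22*d^3 + 75*d^2 + 22*d + 18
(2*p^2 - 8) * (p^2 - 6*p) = 2*p^4 - 12*p^3 - 8*p^2 + 48*p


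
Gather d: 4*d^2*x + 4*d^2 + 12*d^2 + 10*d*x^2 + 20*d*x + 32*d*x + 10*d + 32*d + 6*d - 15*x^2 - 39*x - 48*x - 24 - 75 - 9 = d^2*(4*x + 16) + d*(10*x^2 + 52*x + 48) - 15*x^2 - 87*x - 108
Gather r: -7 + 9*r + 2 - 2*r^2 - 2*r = -2*r^2 + 7*r - 5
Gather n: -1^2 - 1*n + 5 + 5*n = 4*n + 4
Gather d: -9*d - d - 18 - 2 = -10*d - 20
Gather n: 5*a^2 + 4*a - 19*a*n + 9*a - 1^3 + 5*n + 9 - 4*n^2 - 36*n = 5*a^2 + 13*a - 4*n^2 + n*(-19*a - 31) + 8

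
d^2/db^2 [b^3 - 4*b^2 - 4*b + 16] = 6*b - 8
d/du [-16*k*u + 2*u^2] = -16*k + 4*u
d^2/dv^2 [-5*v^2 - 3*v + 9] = -10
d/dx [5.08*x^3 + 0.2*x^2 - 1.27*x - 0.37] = 15.24*x^2 + 0.4*x - 1.27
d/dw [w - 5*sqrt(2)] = 1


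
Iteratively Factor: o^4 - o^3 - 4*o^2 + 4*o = (o - 2)*(o^3 + o^2 - 2*o) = (o - 2)*(o + 2)*(o^2 - o) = o*(o - 2)*(o + 2)*(o - 1)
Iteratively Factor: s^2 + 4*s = (s + 4)*(s)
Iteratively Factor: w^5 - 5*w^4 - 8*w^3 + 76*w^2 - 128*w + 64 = (w - 2)*(w^4 - 3*w^3 - 14*w^2 + 48*w - 32) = (w - 2)*(w + 4)*(w^3 - 7*w^2 + 14*w - 8) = (w - 2)*(w - 1)*(w + 4)*(w^2 - 6*w + 8) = (w - 4)*(w - 2)*(w - 1)*(w + 4)*(w - 2)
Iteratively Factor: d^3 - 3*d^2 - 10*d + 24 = (d - 2)*(d^2 - d - 12) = (d - 2)*(d + 3)*(d - 4)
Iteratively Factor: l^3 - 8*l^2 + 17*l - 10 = (l - 1)*(l^2 - 7*l + 10) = (l - 2)*(l - 1)*(l - 5)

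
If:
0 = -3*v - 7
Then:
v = -7/3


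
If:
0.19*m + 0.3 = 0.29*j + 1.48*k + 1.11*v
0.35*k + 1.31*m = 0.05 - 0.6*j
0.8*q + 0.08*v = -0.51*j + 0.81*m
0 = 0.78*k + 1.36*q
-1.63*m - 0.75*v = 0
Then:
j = 0.07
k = 0.14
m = -0.03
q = -0.08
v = 0.06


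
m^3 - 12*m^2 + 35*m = m*(m - 7)*(m - 5)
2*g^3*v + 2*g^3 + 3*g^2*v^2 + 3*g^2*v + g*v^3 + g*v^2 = (g + v)*(2*g + v)*(g*v + g)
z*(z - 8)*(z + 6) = z^3 - 2*z^2 - 48*z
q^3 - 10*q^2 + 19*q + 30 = (q - 6)*(q - 5)*(q + 1)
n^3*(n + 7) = n^4 + 7*n^3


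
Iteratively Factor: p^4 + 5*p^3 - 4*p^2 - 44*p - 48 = (p + 4)*(p^3 + p^2 - 8*p - 12) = (p + 2)*(p + 4)*(p^2 - p - 6) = (p - 3)*(p + 2)*(p + 4)*(p + 2)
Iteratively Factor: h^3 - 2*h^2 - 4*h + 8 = (h - 2)*(h^2 - 4) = (h - 2)^2*(h + 2)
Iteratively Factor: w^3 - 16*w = (w)*(w^2 - 16) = w*(w + 4)*(w - 4)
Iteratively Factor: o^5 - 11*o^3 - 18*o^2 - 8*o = (o + 2)*(o^4 - 2*o^3 - 7*o^2 - 4*o) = (o - 4)*(o + 2)*(o^3 + 2*o^2 + o) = o*(o - 4)*(o + 2)*(o^2 + 2*o + 1) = o*(o - 4)*(o + 1)*(o + 2)*(o + 1)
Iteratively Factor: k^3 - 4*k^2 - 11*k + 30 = (k - 2)*(k^2 - 2*k - 15) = (k - 5)*(k - 2)*(k + 3)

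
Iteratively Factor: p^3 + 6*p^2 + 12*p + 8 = (p + 2)*(p^2 + 4*p + 4) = (p + 2)^2*(p + 2)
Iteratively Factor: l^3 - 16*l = (l)*(l^2 - 16) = l*(l - 4)*(l + 4)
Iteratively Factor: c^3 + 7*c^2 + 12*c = (c)*(c^2 + 7*c + 12) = c*(c + 3)*(c + 4)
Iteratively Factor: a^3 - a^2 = (a)*(a^2 - a) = a*(a - 1)*(a)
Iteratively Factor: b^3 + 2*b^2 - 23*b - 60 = (b + 3)*(b^2 - b - 20) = (b + 3)*(b + 4)*(b - 5)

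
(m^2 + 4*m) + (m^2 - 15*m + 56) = 2*m^2 - 11*m + 56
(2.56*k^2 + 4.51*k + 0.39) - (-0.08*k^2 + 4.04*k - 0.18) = 2.64*k^2 + 0.47*k + 0.57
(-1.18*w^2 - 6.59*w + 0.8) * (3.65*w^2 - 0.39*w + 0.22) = -4.307*w^4 - 23.5933*w^3 + 5.2305*w^2 - 1.7618*w + 0.176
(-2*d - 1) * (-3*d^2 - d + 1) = 6*d^3 + 5*d^2 - d - 1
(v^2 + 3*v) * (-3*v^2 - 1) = -3*v^4 - 9*v^3 - v^2 - 3*v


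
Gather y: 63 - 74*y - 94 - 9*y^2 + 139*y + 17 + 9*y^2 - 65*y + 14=0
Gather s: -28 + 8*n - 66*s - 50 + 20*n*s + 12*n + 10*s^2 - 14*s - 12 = 20*n + 10*s^2 + s*(20*n - 80) - 90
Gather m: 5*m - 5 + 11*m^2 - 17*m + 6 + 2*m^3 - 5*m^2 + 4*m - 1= 2*m^3 + 6*m^2 - 8*m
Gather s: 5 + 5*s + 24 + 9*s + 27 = 14*s + 56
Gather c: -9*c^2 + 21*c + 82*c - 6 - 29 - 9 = -9*c^2 + 103*c - 44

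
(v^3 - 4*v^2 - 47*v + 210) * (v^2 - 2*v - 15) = v^5 - 6*v^4 - 54*v^3 + 364*v^2 + 285*v - 3150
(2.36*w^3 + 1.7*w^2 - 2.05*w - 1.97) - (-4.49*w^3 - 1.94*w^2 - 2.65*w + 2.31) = 6.85*w^3 + 3.64*w^2 + 0.6*w - 4.28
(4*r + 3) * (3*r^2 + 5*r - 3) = 12*r^3 + 29*r^2 + 3*r - 9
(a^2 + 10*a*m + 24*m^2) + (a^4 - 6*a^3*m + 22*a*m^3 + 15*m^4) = a^4 - 6*a^3*m + a^2 + 22*a*m^3 + 10*a*m + 15*m^4 + 24*m^2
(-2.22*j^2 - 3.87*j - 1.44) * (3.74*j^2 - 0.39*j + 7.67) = -8.3028*j^4 - 13.608*j^3 - 20.9037*j^2 - 29.1213*j - 11.0448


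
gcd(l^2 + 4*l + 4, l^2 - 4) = l + 2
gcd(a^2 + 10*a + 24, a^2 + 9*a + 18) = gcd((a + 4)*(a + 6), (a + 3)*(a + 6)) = a + 6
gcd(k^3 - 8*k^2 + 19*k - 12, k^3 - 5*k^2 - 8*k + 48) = k - 4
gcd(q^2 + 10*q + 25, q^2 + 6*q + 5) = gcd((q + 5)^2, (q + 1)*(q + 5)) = q + 5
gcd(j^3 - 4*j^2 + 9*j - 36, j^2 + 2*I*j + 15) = j - 3*I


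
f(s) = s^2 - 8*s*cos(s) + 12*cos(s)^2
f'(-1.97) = 5.10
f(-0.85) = 10.44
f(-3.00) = -3.00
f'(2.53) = 34.51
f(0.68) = 3.49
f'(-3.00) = 1.95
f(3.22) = 47.98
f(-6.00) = 93.15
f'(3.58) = -6.98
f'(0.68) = -13.17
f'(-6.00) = -39.53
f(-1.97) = -0.43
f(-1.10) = 7.67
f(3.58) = 48.59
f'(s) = 8*s*sin(s) + 2*s - 24*sin(s)*cos(s) - 8*cos(s)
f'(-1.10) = 11.72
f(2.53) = 31.02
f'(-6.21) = -25.78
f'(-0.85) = 10.03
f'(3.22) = 10.52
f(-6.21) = 100.05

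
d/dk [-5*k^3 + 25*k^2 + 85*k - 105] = -15*k^2 + 50*k + 85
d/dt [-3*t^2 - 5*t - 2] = -6*t - 5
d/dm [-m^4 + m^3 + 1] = m^2*(3 - 4*m)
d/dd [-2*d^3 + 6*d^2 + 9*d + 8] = -6*d^2 + 12*d + 9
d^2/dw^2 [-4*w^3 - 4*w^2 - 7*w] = -24*w - 8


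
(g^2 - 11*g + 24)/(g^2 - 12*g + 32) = (g - 3)/(g - 4)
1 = 1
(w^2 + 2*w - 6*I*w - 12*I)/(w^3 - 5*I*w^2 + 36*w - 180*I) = (w + 2)/(w^2 + I*w + 30)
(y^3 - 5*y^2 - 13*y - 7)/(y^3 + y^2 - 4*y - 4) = (y^2 - 6*y - 7)/(y^2 - 4)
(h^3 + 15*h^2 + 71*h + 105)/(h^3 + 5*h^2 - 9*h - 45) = (h + 7)/(h - 3)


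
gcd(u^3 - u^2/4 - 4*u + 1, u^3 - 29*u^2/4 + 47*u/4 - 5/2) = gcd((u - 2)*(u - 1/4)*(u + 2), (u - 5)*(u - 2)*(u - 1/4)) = u^2 - 9*u/4 + 1/2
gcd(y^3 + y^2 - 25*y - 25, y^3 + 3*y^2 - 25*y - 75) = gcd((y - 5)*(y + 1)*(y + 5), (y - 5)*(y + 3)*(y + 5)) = y^2 - 25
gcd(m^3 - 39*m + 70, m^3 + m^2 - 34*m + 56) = m^2 + 5*m - 14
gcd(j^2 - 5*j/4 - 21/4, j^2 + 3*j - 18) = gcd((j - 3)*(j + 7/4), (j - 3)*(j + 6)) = j - 3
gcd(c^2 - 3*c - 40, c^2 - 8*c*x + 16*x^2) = 1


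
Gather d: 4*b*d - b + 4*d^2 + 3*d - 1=-b + 4*d^2 + d*(4*b + 3) - 1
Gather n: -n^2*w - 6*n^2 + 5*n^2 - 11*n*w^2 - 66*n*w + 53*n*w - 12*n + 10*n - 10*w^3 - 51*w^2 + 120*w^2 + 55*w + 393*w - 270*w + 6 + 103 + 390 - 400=n^2*(-w - 1) + n*(-11*w^2 - 13*w - 2) - 10*w^3 + 69*w^2 + 178*w + 99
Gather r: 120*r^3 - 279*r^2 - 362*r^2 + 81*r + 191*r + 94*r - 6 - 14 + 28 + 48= 120*r^3 - 641*r^2 + 366*r + 56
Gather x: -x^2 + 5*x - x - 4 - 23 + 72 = -x^2 + 4*x + 45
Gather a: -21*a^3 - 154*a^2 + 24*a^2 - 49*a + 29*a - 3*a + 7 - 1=-21*a^3 - 130*a^2 - 23*a + 6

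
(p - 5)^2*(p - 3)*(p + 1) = p^4 - 12*p^3 + 42*p^2 - 20*p - 75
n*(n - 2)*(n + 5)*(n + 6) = n^4 + 9*n^3 + 8*n^2 - 60*n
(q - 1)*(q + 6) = q^2 + 5*q - 6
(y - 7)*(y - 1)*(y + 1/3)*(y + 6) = y^4 - 5*y^3/3 - 125*y^2/3 + 85*y/3 + 14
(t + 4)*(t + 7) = t^2 + 11*t + 28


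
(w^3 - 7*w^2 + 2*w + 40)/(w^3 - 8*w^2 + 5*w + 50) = (w - 4)/(w - 5)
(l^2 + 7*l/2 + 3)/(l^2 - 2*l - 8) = (l + 3/2)/(l - 4)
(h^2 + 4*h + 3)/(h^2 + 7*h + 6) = (h + 3)/(h + 6)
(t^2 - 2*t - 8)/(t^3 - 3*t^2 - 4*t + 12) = (t - 4)/(t^2 - 5*t + 6)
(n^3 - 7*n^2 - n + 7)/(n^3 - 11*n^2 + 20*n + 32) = (n^2 - 8*n + 7)/(n^2 - 12*n + 32)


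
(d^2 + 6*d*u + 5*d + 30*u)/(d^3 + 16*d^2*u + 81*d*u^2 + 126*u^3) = (d + 5)/(d^2 + 10*d*u + 21*u^2)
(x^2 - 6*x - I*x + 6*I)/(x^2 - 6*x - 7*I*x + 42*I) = (x - I)/(x - 7*I)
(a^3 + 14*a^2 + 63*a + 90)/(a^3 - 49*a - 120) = (a + 6)/(a - 8)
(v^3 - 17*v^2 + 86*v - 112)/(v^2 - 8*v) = v - 9 + 14/v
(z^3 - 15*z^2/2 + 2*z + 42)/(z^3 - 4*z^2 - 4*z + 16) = (z^2 - 19*z/2 + 21)/(z^2 - 6*z + 8)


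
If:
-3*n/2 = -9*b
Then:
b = n/6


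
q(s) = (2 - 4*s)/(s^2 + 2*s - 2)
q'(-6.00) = 0.36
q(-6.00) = 1.18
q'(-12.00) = 0.05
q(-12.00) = 0.42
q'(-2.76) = 4777.61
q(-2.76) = 133.61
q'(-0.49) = 0.92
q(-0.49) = -1.45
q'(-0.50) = 0.93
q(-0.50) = -1.45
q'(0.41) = 2.96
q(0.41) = -0.36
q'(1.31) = 1.03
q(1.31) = -1.39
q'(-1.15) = 1.57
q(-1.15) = -2.22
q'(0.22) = 1.45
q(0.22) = -0.74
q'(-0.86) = 1.17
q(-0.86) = -1.83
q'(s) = (2 - 4*s)*(-2*s - 2)/(s^2 + 2*s - 2)^2 - 4/(s^2 + 2*s - 2)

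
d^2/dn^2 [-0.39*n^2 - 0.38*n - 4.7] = -0.780000000000000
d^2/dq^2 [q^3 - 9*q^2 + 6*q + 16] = 6*q - 18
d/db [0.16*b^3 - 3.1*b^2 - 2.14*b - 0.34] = 0.48*b^2 - 6.2*b - 2.14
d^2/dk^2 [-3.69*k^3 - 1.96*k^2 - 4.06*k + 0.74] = -22.14*k - 3.92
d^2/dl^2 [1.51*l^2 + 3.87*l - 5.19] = 3.02000000000000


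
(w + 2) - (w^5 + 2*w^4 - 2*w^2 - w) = -w^5 - 2*w^4 + 2*w^2 + 2*w + 2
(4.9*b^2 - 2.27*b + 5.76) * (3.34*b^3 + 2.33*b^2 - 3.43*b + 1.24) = 16.366*b^5 + 3.8352*b^4 - 2.8577*b^3 + 27.2829*b^2 - 22.5716*b + 7.1424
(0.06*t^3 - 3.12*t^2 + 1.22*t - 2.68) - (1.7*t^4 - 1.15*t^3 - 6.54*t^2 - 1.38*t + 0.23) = -1.7*t^4 + 1.21*t^3 + 3.42*t^2 + 2.6*t - 2.91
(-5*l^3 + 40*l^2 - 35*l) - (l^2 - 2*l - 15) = -5*l^3 + 39*l^2 - 33*l + 15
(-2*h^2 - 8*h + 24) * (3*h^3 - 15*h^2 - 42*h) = -6*h^5 + 6*h^4 + 276*h^3 - 24*h^2 - 1008*h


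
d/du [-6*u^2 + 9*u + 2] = 9 - 12*u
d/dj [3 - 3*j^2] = -6*j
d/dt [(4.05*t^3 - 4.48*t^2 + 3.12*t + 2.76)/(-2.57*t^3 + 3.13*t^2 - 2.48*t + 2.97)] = (1.16289999999999*t^4 - 4.0512*t^3 + 58.7099*t^2 - 43.8888*t + 16.1112)/(6.6049*t^6 - 16.0882*t^5 + 22.5441*t^4 - 30.7906*t^3 + 24.7426*t^2 - 14.7312*t + 8.8209)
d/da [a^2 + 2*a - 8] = 2*a + 2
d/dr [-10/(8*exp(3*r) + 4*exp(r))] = 5*(6*exp(2*r) + 1)*exp(-r)/(2*(2*exp(2*r) + 1)^2)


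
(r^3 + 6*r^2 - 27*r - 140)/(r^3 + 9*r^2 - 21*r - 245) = (r + 4)/(r + 7)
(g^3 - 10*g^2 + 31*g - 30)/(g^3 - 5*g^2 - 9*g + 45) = (g - 2)/(g + 3)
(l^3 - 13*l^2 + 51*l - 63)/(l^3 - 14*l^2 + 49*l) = (l^2 - 6*l + 9)/(l*(l - 7))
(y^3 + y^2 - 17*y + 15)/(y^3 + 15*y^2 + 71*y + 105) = (y^2 - 4*y + 3)/(y^2 + 10*y + 21)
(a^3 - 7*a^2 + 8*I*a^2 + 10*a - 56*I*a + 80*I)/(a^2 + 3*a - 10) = (a^2 + a*(-5 + 8*I) - 40*I)/(a + 5)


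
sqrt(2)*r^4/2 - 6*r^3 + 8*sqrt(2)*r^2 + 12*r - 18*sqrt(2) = (r - 3*sqrt(2))^2*(r - sqrt(2))*(sqrt(2)*r/2 + 1)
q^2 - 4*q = q*(q - 4)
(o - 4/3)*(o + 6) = o^2 + 14*o/3 - 8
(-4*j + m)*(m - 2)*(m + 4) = -4*j*m^2 - 8*j*m + 32*j + m^3 + 2*m^2 - 8*m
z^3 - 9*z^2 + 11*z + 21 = (z - 7)*(z - 3)*(z + 1)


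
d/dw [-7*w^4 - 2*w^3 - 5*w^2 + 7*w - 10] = -28*w^3 - 6*w^2 - 10*w + 7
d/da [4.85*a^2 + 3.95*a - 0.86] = 9.7*a + 3.95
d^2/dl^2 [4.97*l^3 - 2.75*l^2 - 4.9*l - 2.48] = 29.82*l - 5.5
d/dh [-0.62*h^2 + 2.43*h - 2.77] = 2.43 - 1.24*h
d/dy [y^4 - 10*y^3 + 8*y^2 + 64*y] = 4*y^3 - 30*y^2 + 16*y + 64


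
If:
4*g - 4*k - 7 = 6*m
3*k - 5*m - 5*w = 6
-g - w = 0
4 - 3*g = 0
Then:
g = 4/3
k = -37/114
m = -7/114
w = -4/3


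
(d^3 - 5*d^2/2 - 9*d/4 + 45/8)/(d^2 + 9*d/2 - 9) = (d^2 - d - 15/4)/(d + 6)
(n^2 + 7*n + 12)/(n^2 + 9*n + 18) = (n + 4)/(n + 6)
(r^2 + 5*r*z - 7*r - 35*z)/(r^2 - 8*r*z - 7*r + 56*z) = (-r - 5*z)/(-r + 8*z)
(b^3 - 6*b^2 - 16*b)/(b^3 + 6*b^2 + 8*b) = (b - 8)/(b + 4)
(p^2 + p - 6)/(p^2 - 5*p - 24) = (p - 2)/(p - 8)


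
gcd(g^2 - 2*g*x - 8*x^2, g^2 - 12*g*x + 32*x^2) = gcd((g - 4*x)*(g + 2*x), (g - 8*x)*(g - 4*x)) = -g + 4*x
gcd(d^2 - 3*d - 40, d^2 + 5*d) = d + 5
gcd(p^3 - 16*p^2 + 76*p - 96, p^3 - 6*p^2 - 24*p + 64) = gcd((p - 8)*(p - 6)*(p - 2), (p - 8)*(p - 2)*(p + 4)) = p^2 - 10*p + 16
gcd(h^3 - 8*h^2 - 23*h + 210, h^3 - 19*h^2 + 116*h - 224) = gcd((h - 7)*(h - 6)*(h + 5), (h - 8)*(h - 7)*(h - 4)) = h - 7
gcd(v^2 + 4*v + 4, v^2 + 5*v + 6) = v + 2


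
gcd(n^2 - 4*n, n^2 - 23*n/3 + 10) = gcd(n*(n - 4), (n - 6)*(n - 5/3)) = 1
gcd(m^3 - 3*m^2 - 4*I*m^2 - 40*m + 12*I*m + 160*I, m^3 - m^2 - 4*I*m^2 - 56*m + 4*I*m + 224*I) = m^2 + m*(-8 - 4*I) + 32*I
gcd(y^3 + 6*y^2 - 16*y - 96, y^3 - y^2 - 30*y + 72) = y^2 + 2*y - 24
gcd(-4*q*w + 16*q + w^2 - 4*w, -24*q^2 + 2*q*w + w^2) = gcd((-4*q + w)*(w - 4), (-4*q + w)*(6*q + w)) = 4*q - w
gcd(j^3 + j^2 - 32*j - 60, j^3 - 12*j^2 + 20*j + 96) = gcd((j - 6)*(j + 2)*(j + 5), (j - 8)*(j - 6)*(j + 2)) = j^2 - 4*j - 12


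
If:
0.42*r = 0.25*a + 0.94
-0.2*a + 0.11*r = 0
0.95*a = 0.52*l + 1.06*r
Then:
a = 1.83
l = -3.44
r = 3.33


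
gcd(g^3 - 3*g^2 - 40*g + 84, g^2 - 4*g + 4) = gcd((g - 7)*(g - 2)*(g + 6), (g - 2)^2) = g - 2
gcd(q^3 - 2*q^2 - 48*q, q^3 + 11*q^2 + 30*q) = q^2 + 6*q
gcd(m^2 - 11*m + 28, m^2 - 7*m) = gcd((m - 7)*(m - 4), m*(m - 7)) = m - 7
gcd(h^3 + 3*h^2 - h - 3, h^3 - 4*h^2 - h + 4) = h^2 - 1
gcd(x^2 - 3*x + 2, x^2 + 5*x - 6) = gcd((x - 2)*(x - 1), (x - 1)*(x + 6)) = x - 1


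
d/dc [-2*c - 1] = -2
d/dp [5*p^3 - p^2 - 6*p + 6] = 15*p^2 - 2*p - 6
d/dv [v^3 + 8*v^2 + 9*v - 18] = 3*v^2 + 16*v + 9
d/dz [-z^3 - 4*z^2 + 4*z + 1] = -3*z^2 - 8*z + 4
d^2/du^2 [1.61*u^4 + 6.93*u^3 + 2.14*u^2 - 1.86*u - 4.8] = 19.32*u^2 + 41.58*u + 4.28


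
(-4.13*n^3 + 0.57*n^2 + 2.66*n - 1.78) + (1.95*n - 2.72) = -4.13*n^3 + 0.57*n^2 + 4.61*n - 4.5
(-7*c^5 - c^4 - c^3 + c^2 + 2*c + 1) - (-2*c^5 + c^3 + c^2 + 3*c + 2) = -5*c^5 - c^4 - 2*c^3 - c - 1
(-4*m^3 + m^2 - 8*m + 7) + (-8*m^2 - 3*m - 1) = -4*m^3 - 7*m^2 - 11*m + 6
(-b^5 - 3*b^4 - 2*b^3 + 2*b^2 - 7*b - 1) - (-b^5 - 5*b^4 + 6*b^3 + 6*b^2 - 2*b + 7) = 2*b^4 - 8*b^3 - 4*b^2 - 5*b - 8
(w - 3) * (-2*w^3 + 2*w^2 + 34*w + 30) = -2*w^4 + 8*w^3 + 28*w^2 - 72*w - 90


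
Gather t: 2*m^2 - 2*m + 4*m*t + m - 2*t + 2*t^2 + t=2*m^2 - m + 2*t^2 + t*(4*m - 1)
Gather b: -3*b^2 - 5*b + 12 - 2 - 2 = -3*b^2 - 5*b + 8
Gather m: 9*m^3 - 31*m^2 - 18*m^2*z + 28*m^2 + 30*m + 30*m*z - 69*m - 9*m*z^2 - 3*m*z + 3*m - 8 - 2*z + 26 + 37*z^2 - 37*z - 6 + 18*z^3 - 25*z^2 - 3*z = 9*m^3 + m^2*(-18*z - 3) + m*(-9*z^2 + 27*z - 36) + 18*z^3 + 12*z^2 - 42*z + 12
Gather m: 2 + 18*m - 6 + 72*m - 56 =90*m - 60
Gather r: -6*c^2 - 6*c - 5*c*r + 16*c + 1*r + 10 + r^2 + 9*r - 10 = -6*c^2 + 10*c + r^2 + r*(10 - 5*c)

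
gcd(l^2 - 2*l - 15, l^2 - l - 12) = l + 3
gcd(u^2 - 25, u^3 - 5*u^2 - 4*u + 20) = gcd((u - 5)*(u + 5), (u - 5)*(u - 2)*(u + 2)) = u - 5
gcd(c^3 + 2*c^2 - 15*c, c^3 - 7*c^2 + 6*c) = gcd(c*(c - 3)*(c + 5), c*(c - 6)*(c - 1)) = c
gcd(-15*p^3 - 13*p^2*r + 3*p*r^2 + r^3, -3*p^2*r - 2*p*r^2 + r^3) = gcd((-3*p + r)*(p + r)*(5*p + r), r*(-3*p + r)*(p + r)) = 3*p^2 + 2*p*r - r^2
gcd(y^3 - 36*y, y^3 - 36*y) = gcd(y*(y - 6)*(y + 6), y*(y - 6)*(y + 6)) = y^3 - 36*y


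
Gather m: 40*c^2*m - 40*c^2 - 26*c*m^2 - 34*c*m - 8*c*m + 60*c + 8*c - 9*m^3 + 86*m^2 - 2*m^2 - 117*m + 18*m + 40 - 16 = -40*c^2 + 68*c - 9*m^3 + m^2*(84 - 26*c) + m*(40*c^2 - 42*c - 99) + 24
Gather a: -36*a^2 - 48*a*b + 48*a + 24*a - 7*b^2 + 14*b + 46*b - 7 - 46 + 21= -36*a^2 + a*(72 - 48*b) - 7*b^2 + 60*b - 32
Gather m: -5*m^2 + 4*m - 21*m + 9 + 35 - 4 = -5*m^2 - 17*m + 40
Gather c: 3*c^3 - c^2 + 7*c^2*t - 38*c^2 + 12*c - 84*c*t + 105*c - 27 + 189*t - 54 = 3*c^3 + c^2*(7*t - 39) + c*(117 - 84*t) + 189*t - 81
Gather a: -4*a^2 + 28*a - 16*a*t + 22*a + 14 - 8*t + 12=-4*a^2 + a*(50 - 16*t) - 8*t + 26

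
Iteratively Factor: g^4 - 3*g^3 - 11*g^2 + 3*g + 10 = (g - 5)*(g^3 + 2*g^2 - g - 2) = (g - 5)*(g + 2)*(g^2 - 1) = (g - 5)*(g + 1)*(g + 2)*(g - 1)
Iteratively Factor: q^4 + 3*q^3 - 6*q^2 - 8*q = (q + 4)*(q^3 - q^2 - 2*q) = (q - 2)*(q + 4)*(q^2 + q) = (q - 2)*(q + 1)*(q + 4)*(q)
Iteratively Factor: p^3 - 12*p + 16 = (p + 4)*(p^2 - 4*p + 4) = (p - 2)*(p + 4)*(p - 2)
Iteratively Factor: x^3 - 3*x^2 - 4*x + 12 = (x - 3)*(x^2 - 4) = (x - 3)*(x + 2)*(x - 2)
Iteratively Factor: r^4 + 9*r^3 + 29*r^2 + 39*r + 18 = (r + 3)*(r^3 + 6*r^2 + 11*r + 6) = (r + 3)^2*(r^2 + 3*r + 2) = (r + 1)*(r + 3)^2*(r + 2)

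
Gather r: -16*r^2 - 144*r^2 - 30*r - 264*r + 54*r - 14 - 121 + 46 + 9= -160*r^2 - 240*r - 80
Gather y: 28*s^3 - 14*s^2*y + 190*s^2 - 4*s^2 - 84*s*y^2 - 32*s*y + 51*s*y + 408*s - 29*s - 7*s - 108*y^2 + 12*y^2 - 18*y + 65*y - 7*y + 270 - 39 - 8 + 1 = 28*s^3 + 186*s^2 + 372*s + y^2*(-84*s - 96) + y*(-14*s^2 + 19*s + 40) + 224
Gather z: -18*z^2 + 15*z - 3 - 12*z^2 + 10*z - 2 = -30*z^2 + 25*z - 5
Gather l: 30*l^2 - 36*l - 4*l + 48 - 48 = 30*l^2 - 40*l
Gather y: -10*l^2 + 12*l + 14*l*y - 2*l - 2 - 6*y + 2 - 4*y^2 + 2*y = -10*l^2 + 10*l - 4*y^2 + y*(14*l - 4)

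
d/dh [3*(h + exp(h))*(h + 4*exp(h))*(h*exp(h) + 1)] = 3*(h + 1)*(h + exp(h))*(h + 4*exp(h))*exp(h) + 3*(h + exp(h))*(h*exp(h) + 1)*(4*exp(h) + 1) + 3*(h + 4*exp(h))*(h*exp(h) + 1)*(exp(h) + 1)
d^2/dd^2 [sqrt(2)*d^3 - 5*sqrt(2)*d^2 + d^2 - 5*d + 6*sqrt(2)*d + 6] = 6*sqrt(2)*d - 10*sqrt(2) + 2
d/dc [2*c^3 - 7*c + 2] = 6*c^2 - 7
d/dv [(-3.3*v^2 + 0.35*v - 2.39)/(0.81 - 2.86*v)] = (9.438*v^2 - 5.346*v - 6.5519)/(8.1796*v^2 - 4.6332*v + 0.6561)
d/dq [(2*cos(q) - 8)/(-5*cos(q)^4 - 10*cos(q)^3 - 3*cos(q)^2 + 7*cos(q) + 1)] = 2*(-15*(1 - cos(q)^2)^2 + 87*cos(q)^2 + 69*cos(q) + 15*cos(3*q) - 14)*sin(q)/(-5*(1 - cos(q)^2)^2 - 10*cos(q)^3 - 13*cos(q)^2 + 7*cos(q) + 6)^2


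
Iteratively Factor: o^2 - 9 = (o + 3)*(o - 3)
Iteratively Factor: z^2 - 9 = (z + 3)*(z - 3)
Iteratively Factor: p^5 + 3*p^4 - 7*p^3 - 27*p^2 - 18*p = (p)*(p^4 + 3*p^3 - 7*p^2 - 27*p - 18) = p*(p + 3)*(p^3 - 7*p - 6) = p*(p + 1)*(p + 3)*(p^2 - p - 6) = p*(p - 3)*(p + 1)*(p + 3)*(p + 2)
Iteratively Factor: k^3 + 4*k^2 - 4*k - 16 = (k - 2)*(k^2 + 6*k + 8) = (k - 2)*(k + 2)*(k + 4)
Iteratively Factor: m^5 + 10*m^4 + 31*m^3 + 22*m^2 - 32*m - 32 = (m - 1)*(m^4 + 11*m^3 + 42*m^2 + 64*m + 32) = (m - 1)*(m + 2)*(m^3 + 9*m^2 + 24*m + 16) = (m - 1)*(m + 1)*(m + 2)*(m^2 + 8*m + 16) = (m - 1)*(m + 1)*(m + 2)*(m + 4)*(m + 4)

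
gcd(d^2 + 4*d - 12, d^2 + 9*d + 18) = d + 6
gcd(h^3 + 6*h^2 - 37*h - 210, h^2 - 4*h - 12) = h - 6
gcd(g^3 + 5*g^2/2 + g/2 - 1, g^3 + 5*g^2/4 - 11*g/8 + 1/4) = g^2 + 3*g/2 - 1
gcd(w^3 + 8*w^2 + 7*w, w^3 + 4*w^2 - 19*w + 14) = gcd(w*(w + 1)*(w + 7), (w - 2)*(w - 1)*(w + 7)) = w + 7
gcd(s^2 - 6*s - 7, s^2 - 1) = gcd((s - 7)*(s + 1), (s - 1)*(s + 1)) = s + 1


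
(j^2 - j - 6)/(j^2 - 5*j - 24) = (-j^2 + j + 6)/(-j^2 + 5*j + 24)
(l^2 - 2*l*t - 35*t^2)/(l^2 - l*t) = (l^2 - 2*l*t - 35*t^2)/(l*(l - t))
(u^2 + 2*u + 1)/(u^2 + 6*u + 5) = (u + 1)/(u + 5)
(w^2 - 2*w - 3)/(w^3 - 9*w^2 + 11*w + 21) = 1/(w - 7)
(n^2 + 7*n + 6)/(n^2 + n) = (n + 6)/n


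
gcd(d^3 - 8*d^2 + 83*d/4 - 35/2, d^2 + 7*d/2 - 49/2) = d - 7/2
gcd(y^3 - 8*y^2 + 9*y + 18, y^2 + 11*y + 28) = 1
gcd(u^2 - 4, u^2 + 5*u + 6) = u + 2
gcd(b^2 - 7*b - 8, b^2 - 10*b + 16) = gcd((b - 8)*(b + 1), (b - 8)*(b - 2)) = b - 8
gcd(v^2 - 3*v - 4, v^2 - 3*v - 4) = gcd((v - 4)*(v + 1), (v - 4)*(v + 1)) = v^2 - 3*v - 4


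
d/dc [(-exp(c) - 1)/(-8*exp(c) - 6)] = -exp(c)/(2*(4*exp(c) + 3)^2)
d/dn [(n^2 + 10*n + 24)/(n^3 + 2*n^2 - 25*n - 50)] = (-n^4 - 20*n^3 - 117*n^2 - 196*n + 100)/(n^6 + 4*n^5 - 46*n^4 - 200*n^3 + 425*n^2 + 2500*n + 2500)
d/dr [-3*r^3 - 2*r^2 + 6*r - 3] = -9*r^2 - 4*r + 6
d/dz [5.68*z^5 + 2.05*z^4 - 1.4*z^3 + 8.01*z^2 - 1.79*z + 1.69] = 28.4*z^4 + 8.2*z^3 - 4.2*z^2 + 16.02*z - 1.79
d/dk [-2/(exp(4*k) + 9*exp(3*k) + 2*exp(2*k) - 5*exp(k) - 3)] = (8*exp(3*k) + 54*exp(2*k) + 8*exp(k) - 10)*exp(k)/(exp(4*k) + 9*exp(3*k) + 2*exp(2*k) - 5*exp(k) - 3)^2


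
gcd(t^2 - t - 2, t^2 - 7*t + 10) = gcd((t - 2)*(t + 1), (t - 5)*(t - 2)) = t - 2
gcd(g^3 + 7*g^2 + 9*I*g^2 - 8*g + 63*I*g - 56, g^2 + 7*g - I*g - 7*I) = g + 7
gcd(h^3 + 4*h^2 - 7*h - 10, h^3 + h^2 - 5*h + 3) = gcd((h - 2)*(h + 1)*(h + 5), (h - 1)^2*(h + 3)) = 1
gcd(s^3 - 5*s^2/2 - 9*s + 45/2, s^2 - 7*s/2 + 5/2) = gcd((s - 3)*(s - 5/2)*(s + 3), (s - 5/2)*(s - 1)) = s - 5/2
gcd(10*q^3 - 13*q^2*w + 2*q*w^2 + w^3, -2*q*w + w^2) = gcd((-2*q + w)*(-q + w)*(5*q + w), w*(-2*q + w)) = 2*q - w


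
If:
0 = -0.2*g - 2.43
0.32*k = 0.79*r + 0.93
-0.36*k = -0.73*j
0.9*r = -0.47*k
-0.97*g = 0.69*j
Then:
No Solution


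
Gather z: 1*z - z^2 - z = -z^2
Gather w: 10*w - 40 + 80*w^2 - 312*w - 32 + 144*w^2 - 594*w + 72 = 224*w^2 - 896*w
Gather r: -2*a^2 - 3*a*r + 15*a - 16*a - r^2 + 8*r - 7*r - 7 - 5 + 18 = -2*a^2 - a - r^2 + r*(1 - 3*a) + 6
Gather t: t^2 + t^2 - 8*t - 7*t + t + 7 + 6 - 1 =2*t^2 - 14*t + 12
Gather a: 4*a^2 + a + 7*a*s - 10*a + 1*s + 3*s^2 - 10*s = 4*a^2 + a*(7*s - 9) + 3*s^2 - 9*s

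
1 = 1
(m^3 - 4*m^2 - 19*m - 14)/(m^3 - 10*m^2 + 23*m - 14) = (m^2 + 3*m + 2)/(m^2 - 3*m + 2)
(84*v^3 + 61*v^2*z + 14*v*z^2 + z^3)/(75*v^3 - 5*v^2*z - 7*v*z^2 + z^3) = (28*v^2 + 11*v*z + z^2)/(25*v^2 - 10*v*z + z^2)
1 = 1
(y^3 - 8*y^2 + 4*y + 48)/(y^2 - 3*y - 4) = (y^2 - 4*y - 12)/(y + 1)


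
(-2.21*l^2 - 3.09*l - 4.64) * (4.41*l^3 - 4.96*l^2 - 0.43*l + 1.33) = -9.7461*l^5 - 2.6653*l^4 - 4.1857*l^3 + 21.4038*l^2 - 2.1145*l - 6.1712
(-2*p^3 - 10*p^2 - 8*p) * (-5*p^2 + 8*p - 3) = 10*p^5 + 34*p^4 - 34*p^3 - 34*p^2 + 24*p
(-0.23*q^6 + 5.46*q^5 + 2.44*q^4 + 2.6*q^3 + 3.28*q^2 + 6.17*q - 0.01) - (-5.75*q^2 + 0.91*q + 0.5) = -0.23*q^6 + 5.46*q^5 + 2.44*q^4 + 2.6*q^3 + 9.03*q^2 + 5.26*q - 0.51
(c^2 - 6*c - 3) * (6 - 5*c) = -5*c^3 + 36*c^2 - 21*c - 18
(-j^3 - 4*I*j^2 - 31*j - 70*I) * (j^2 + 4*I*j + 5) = -j^5 - 8*I*j^4 - 20*j^3 - 214*I*j^2 + 125*j - 350*I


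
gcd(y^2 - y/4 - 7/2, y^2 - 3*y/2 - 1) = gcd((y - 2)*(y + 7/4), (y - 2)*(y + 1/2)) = y - 2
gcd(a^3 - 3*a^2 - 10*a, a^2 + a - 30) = a - 5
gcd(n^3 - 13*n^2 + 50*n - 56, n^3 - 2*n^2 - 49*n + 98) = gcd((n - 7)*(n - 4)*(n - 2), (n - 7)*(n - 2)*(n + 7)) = n^2 - 9*n + 14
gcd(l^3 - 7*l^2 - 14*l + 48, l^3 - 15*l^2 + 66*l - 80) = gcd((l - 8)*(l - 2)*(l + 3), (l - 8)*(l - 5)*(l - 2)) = l^2 - 10*l + 16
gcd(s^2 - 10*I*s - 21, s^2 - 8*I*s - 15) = s - 3*I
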